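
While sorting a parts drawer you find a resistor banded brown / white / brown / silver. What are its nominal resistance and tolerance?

Brown → 1 (first significant figure)
White → 9 (second significant figure)
Brown → ×10 multiplier
Silver → ±10% tolerance
19 × 10 = 190 Ω

190 Ω ±10%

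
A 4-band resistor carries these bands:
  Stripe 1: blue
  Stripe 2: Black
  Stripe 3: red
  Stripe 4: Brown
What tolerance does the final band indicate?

±1%

The last band, brown, is the tolerance band.
Brown corresponds to ±1%.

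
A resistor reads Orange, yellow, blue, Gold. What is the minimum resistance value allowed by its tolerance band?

32300000 Ω

Orange → 3 (first significant figure)
Yellow → 4 (second significant figure)
Blue → ×10^6 multiplier
Gold → ±5% tolerance
34 × 1000000 = 34000000 Ω
Minimum = 34000000 × (1 − 5/100) = 32300000 Ω.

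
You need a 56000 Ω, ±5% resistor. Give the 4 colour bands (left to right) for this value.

56000 Ω = 56 × 10^3.
5 → green
6 → blue
Multiplier 10^3 → orange.
±5% tolerance → gold.

green, blue, orange, gold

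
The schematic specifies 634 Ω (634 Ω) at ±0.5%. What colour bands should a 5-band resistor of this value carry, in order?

blue, orange, yellow, black, green

634 Ω = 634 × 10^0.
6 → blue
3 → orange
4 → yellow
Multiplier 10^0 → black.
±0.5% tolerance → green.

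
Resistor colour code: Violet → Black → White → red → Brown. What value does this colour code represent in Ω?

Violet → 7 (first significant figure)
Black → 0 (second significant figure)
White → 9 (third significant figure)
Red → ×10^2 multiplier
709 × 100 = 70900 Ω

70900 Ω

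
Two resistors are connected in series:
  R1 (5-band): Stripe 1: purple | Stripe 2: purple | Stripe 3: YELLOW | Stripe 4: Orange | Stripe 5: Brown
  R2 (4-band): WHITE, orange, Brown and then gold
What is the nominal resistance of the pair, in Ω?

R1: violet, violet, yellow → 774; orange ×10^3 → 774000 Ω.
R2: white, orange → 93; brown ×10 → 930 Ω.
Series: 774000 + 930 = 774930 Ω.

774930 Ω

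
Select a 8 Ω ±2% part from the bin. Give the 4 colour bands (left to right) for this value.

8 Ω = 80 × 10^-1.
8 → grey
0 → black
Multiplier 10^-1 → gold.
±2% tolerance → red.

grey, black, gold, red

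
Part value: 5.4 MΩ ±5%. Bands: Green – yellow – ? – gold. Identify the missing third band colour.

green

5400000 Ω = 54 × 10^5.
The third band is the multiplier, 10^5, which is green.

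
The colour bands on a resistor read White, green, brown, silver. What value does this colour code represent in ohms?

White → 9 (first significant figure)
Green → 5 (second significant figure)
Brown → ×10 multiplier
95 × 10 = 950 Ω

950 Ω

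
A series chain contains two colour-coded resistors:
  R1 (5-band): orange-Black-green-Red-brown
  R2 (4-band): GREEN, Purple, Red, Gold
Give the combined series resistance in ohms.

36200 Ω

R1: orange, black, green → 305; red ×10^2 → 30500 Ω.
R2: green, violet → 57; red ×10^2 → 5700 Ω.
Series: 30500 + 5700 = 36200 Ω.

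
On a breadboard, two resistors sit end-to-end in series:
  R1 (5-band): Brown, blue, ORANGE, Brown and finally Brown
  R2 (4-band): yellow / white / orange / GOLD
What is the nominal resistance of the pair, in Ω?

50630 Ω

R1: brown, blue, orange → 163; brown ×10 → 1630 Ω.
R2: yellow, white → 49; orange ×10^3 → 49000 Ω.
Series: 1630 + 49000 = 50630 Ω.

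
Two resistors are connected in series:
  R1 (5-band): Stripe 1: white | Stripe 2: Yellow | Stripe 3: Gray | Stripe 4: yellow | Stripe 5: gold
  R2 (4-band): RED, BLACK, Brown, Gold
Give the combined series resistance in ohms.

R1: white, yellow, grey → 948; yellow ×10^4 → 9480000 Ω.
R2: red, black → 20; brown ×10 → 200 Ω.
Series: 9480000 + 200 = 9480200 Ω.

9480200 Ω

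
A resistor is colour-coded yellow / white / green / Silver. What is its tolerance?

The last band, silver, is the tolerance band.
Silver corresponds to ±10%.

±10%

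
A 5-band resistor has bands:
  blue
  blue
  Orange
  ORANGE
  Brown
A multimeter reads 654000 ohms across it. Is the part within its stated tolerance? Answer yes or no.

no

Blue → 6 (first significant figure)
Blue → 6 (second significant figure)
Orange → 3 (third significant figure)
Orange → ×10^3 multiplier
Brown → ±1% tolerance
663 × 1000 = 663000 Ω
Allowed range: 656370 Ω to 669630 Ω.
654000 ohms lies outside that range.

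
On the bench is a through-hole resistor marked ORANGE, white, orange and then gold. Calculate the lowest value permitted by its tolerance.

Orange → 3 (first significant figure)
White → 9 (second significant figure)
Orange → ×10^3 multiplier
Gold → ±5% tolerance
39 × 1000 = 39000 Ω
Lowest = 39000 × (1 − 5/100) = 37050 Ω.

37050 Ω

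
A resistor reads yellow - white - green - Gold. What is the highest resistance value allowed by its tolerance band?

Yellow → 4 (first significant figure)
White → 9 (second significant figure)
Green → ×10^5 multiplier
Gold → ±5% tolerance
49 × 100000 = 4900000 Ω
Highest = 4900000 × (1 + 5/100) = 5145000 Ω.

5145000 Ω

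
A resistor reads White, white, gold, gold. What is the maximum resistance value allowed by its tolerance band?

White → 9 (first significant figure)
White → 9 (second significant figure)
Gold → ×0.1 multiplier
Gold → ±5% tolerance
99 × 0.1 = 9.9 Ω
Maximum = 9.9 × (1 + 5/100) = 10.395 Ω.

10.395 Ω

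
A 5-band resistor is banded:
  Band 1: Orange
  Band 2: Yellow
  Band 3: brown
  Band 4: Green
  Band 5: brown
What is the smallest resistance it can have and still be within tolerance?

33759000 Ω

Orange → 3 (first significant figure)
Yellow → 4 (second significant figure)
Brown → 1 (third significant figure)
Green → ×10^5 multiplier
Brown → ±1% tolerance
341 × 100000 = 34100000 Ω
Smallest = 34100000 × (1 − 1/100) = 33759000 Ω.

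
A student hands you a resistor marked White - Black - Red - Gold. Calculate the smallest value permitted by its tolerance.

White → 9 (first significant figure)
Black → 0 (second significant figure)
Red → ×10^2 multiplier
Gold → ±5% tolerance
90 × 100 = 9000 Ω
Smallest = 9000 × (1 − 5/100) = 8550 Ω.

8550 Ω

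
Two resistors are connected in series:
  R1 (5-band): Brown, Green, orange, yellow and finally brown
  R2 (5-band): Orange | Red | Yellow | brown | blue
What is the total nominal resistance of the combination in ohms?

R1: brown, green, orange → 153; yellow ×10^4 → 1530000 Ω.
R2: orange, red, yellow → 324; brown ×10 → 3240 Ω.
Series: 1530000 + 3240 = 1533240 Ω.

1533240 Ω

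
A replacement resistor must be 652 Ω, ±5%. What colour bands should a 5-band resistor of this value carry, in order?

blue, green, red, black, gold

652 Ω = 652 × 10^0.
6 → blue
5 → green
2 → red
Multiplier 10^0 → black.
±5% tolerance → gold.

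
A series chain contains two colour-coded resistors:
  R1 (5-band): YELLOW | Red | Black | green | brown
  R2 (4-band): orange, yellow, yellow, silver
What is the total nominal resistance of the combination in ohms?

R1: yellow, red, black → 420; green ×10^5 → 42000000 Ω.
R2: orange, yellow → 34; yellow ×10^4 → 340000 Ω.
Series: 42000000 + 340000 = 42340000 Ω.

42340000 Ω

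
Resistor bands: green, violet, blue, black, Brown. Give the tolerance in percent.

±1%

The last band, brown, is the tolerance band.
Brown corresponds to ±1%.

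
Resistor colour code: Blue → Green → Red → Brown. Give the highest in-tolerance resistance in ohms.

6565 Ω

Blue → 6 (first significant figure)
Green → 5 (second significant figure)
Red → ×10^2 multiplier
Brown → ±1% tolerance
65 × 100 = 6500 Ω
Highest = 6500 × (1 + 1/100) = 6565 Ω.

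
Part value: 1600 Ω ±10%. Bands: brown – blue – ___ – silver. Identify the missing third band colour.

red

1600 Ω = 16 × 10^2.
The third band is the multiplier, 10^2, which is red.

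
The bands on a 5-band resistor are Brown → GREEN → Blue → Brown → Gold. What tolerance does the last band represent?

±5%

The last band, gold, is the tolerance band.
Gold corresponds to ±5%.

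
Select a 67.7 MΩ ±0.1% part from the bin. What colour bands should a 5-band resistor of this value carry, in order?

blue, violet, violet, green, violet

67700000 Ω = 677 × 10^5.
6 → blue
7 → violet
7 → violet
Multiplier 10^5 → green.
±0.1% tolerance → violet.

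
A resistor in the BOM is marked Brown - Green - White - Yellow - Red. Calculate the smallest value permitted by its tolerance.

Brown → 1 (first significant figure)
Green → 5 (second significant figure)
White → 9 (third significant figure)
Yellow → ×10^4 multiplier
Red → ±2% tolerance
159 × 10000 = 1590000 Ω
Smallest = 1590000 × (1 − 2/100) = 1558200 Ω.

1558200 Ω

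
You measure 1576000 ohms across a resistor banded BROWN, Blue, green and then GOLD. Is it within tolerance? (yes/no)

yes

Brown → 1 (first significant figure)
Blue → 6 (second significant figure)
Green → ×10^5 multiplier
Gold → ±5% tolerance
16 × 100000 = 1600000 Ω
Allowed range: 1520000 Ω to 1680000 Ω.
1576000 ohms lies inside that range.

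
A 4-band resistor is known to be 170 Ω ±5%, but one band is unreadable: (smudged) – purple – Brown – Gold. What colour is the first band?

170 Ω = 17 × 10^1.
The first band gives digit 1 of the significand, and 1 is brown.

brown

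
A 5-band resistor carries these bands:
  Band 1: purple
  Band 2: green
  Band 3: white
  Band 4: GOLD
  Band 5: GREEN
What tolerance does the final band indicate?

The last band, green, is the tolerance band.
Green corresponds to ±0.5%.

±0.5%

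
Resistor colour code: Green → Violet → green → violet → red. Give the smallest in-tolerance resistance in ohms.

5635000000 Ω

Green → 5 (first significant figure)
Violet → 7 (second significant figure)
Green → 5 (third significant figure)
Violet → ×10^7 multiplier
Red → ±2% tolerance
575 × 10000000 = 5750000000 Ω
Smallest = 5750000000 × (1 − 2/100) = 5635000000 Ω.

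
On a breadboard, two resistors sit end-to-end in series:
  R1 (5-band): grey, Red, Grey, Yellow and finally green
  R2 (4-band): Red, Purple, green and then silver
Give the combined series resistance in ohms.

10980000 Ω

R1: grey, red, grey → 828; yellow ×10^4 → 8280000 Ω.
R2: red, violet → 27; green ×10^5 → 2700000 Ω.
Series: 8280000 + 2700000 = 10980000 Ω.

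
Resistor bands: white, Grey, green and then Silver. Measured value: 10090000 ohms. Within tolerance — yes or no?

White → 9 (first significant figure)
Grey → 8 (second significant figure)
Green → ×10^5 multiplier
Silver → ±10% tolerance
98 × 100000 = 9800000 Ω
Allowed range: 8820000 Ω to 10780000 Ω.
10090000 ohms lies inside that range.

yes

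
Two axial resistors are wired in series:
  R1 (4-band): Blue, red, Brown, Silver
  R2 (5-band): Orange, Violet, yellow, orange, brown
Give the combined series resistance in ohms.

R1: blue, red → 62; brown ×10 → 620 Ω.
R2: orange, violet, yellow → 374; orange ×10^3 → 374000 Ω.
Series: 620 + 374000 = 374620 Ω.

374620 Ω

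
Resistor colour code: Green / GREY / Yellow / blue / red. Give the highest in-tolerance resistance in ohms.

595680000 Ω

Green → 5 (first significant figure)
Grey → 8 (second significant figure)
Yellow → 4 (third significant figure)
Blue → ×10^6 multiplier
Red → ±2% tolerance
584 × 1000000 = 584000000 Ω
Highest = 584000000 × (1 + 2/100) = 595680000 Ω.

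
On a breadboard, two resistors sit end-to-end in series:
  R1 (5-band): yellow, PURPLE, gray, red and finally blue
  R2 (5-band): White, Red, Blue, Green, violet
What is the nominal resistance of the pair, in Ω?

92647800 Ω

R1: yellow, violet, grey → 478; red ×10^2 → 47800 Ω.
R2: white, red, blue → 926; green ×10^5 → 92600000 Ω.
Series: 47800 + 92600000 = 92647800 Ω.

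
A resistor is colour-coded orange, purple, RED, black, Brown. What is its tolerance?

±1%

The last band, brown, is the tolerance band.
Brown corresponds to ±1%.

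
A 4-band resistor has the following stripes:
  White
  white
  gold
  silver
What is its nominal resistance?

White → 9 (first significant figure)
White → 9 (second significant figure)
Gold → ×0.1 multiplier
99 × 0.1 = 9.9 Ω

9.9 Ω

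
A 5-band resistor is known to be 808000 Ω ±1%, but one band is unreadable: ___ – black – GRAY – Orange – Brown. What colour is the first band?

grey

808000 Ω = 808 × 10^3.
The first band gives digit 8 of the significand, and 8 is grey.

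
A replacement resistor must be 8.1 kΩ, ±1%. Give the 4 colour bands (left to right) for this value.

grey, brown, red, brown

8100 Ω = 81 × 10^2.
8 → grey
1 → brown
Multiplier 10^2 → red.
±1% tolerance → brown.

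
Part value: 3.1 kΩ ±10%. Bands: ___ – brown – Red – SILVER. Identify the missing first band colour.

3100 Ω = 31 × 10^2.
The first band gives digit 3 of the significand, and 3 is orange.

orange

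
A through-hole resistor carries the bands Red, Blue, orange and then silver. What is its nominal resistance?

26000 Ω

Red → 2 (first significant figure)
Blue → 6 (second significant figure)
Orange → ×10^3 multiplier
26 × 1000 = 26000 Ω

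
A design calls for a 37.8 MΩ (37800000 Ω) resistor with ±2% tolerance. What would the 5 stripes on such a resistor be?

37800000 Ω = 378 × 10^5.
3 → orange
7 → violet
8 → grey
Multiplier 10^5 → green.
±2% tolerance → red.

orange, violet, grey, green, red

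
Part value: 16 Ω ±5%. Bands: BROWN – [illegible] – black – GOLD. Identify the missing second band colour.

blue

16 Ω = 16 × 10^0.
The second band gives digit 6 of the significand, and 6 is blue.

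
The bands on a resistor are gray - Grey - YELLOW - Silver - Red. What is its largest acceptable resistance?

9.0168 Ω

Grey → 8 (first significant figure)
Grey → 8 (second significant figure)
Yellow → 4 (third significant figure)
Silver → ×0.01 multiplier
Red → ±2% tolerance
884 × 0.01 = 8.84 Ω
Largest = 8.84 × (1 + 2/100) = 9.0168 Ω.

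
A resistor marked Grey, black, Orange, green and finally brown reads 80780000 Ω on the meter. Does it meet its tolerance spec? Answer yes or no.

yes

Grey → 8 (first significant figure)
Black → 0 (second significant figure)
Orange → 3 (third significant figure)
Green → ×10^5 multiplier
Brown → ±1% tolerance
803 × 100000 = 80300000 Ω
Allowed range: 79497000 Ω to 81103000 Ω.
80780000 Ω lies inside that range.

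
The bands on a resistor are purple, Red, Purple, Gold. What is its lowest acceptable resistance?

Violet → 7 (first significant figure)
Red → 2 (second significant figure)
Violet → ×10^7 multiplier
Gold → ±5% tolerance
72 × 10000000 = 720000000 Ω
Lowest = 720000000 × (1 − 5/100) = 684000000 Ω.

684000000 Ω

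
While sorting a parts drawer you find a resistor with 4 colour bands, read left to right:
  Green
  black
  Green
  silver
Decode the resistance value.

Green → 5 (first significant figure)
Black → 0 (second significant figure)
Green → ×10^5 multiplier
50 × 100000 = 5000000 Ω

5000000 Ω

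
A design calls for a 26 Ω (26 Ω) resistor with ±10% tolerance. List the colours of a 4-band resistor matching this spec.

red, blue, black, silver

26 Ω = 26 × 10^0.
2 → red
6 → blue
Multiplier 10^0 → black.
±10% tolerance → silver.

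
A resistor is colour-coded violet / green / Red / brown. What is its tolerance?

The last band, brown, is the tolerance band.
Brown corresponds to ±1%.

±1%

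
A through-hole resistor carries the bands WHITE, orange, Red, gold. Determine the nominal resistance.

White → 9 (first significant figure)
Orange → 3 (second significant figure)
Red → ×10^2 multiplier
93 × 100 = 9300 Ω

9300 Ω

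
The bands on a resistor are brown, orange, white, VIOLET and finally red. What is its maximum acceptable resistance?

Brown → 1 (first significant figure)
Orange → 3 (second significant figure)
White → 9 (third significant figure)
Violet → ×10^7 multiplier
Red → ±2% tolerance
139 × 10000000 = 1390000000 Ω
Maximum = 1390000000 × (1 + 2/100) = 1417800000 Ω.

1417800000 Ω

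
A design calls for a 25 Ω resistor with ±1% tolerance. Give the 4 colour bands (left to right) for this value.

red, green, black, brown

25 Ω = 25 × 10^0.
2 → red
5 → green
Multiplier 10^0 → black.
±1% tolerance → brown.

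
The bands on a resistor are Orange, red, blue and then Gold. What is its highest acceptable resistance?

33600000 Ω

Orange → 3 (first significant figure)
Red → 2 (second significant figure)
Blue → ×10^6 multiplier
Gold → ±5% tolerance
32 × 1000000 = 32000000 Ω
Highest = 32000000 × (1 + 5/100) = 33600000 Ω.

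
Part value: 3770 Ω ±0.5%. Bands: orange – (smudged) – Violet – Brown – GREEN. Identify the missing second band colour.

3770 Ω = 377 × 10^1.
The second band gives digit 7 of the significand, and 7 is violet.

violet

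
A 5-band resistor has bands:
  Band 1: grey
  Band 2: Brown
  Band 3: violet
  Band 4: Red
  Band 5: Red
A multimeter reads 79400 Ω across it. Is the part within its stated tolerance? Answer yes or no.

Grey → 8 (first significant figure)
Brown → 1 (second significant figure)
Violet → 7 (third significant figure)
Red → ×10^2 multiplier
Red → ±2% tolerance
817 × 100 = 81700 Ω
Allowed range: 80066 Ω to 83334 Ω.
79400 Ω lies outside that range.

no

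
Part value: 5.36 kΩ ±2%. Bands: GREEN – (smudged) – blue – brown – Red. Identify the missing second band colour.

5360 Ω = 536 × 10^1.
The second band gives digit 3 of the significand, and 3 is orange.

orange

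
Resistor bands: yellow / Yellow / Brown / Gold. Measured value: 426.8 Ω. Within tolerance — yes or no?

Yellow → 4 (first significant figure)
Yellow → 4 (second significant figure)
Brown → ×10 multiplier
Gold → ±5% tolerance
44 × 10 = 440 Ω
Allowed range: 418 Ω to 462 Ω.
426.8 Ω lies inside that range.

yes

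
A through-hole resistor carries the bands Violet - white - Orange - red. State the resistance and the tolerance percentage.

Violet → 7 (first significant figure)
White → 9 (second significant figure)
Orange → ×10^3 multiplier
Red → ±2% tolerance
79 × 1000 = 79000 Ω

79000 Ω ±2%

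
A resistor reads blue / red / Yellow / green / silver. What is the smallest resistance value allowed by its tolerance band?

56160000 Ω

Blue → 6 (first significant figure)
Red → 2 (second significant figure)
Yellow → 4 (third significant figure)
Green → ×10^5 multiplier
Silver → ±10% tolerance
624 × 100000 = 62400000 Ω
Smallest = 62400000 × (1 − 10/100) = 56160000 Ω.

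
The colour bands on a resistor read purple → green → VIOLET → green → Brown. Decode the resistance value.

75700000 Ω

Violet → 7 (first significant figure)
Green → 5 (second significant figure)
Violet → 7 (third significant figure)
Green → ×10^5 multiplier
757 × 100000 = 75700000 Ω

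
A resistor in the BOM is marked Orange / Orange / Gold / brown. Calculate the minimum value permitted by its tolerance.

3.267 Ω

Orange → 3 (first significant figure)
Orange → 3 (second significant figure)
Gold → ×0.1 multiplier
Brown → ±1% tolerance
33 × 0.1 = 3.3 Ω
Minimum = 3.3 × (1 − 1/100) = 3.267 Ω.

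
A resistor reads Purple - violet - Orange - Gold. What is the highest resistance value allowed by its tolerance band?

80850 Ω

Violet → 7 (first significant figure)
Violet → 7 (second significant figure)
Orange → ×10^3 multiplier
Gold → ±5% tolerance
77 × 1000 = 77000 Ω
Highest = 77000 × (1 + 5/100) = 80850 Ω.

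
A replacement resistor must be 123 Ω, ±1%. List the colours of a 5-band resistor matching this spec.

brown, red, orange, black, brown

123 Ω = 123 × 10^0.
1 → brown
2 → red
3 → orange
Multiplier 10^0 → black.
±1% tolerance → brown.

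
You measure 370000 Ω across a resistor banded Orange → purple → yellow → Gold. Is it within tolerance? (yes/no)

yes

Orange → 3 (first significant figure)
Violet → 7 (second significant figure)
Yellow → ×10^4 multiplier
Gold → ±5% tolerance
37 × 10000 = 370000 Ω
Allowed range: 351500 Ω to 388500 Ω.
370000 Ω lies inside that range.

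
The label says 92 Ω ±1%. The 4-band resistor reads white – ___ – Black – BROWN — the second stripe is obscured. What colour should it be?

red

92 Ω = 92 × 10^0.
The second band gives digit 2 of the significand, and 2 is red.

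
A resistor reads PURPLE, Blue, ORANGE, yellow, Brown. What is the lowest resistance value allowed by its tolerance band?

Violet → 7 (first significant figure)
Blue → 6 (second significant figure)
Orange → 3 (third significant figure)
Yellow → ×10^4 multiplier
Brown → ±1% tolerance
763 × 10000 = 7630000 Ω
Lowest = 7630000 × (1 − 1/100) = 7553700 Ω.

7553700 Ω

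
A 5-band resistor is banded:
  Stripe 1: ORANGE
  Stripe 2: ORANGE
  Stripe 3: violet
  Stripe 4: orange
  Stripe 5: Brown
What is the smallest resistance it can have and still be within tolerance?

Orange → 3 (first significant figure)
Orange → 3 (second significant figure)
Violet → 7 (third significant figure)
Orange → ×10^3 multiplier
Brown → ±1% tolerance
337 × 1000 = 337000 Ω
Smallest = 337000 × (1 − 1/100) = 333630 Ω.

333630 Ω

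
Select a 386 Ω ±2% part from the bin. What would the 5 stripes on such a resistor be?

386 Ω = 386 × 10^0.
3 → orange
8 → grey
6 → blue
Multiplier 10^0 → black.
±2% tolerance → red.

orange, grey, blue, black, red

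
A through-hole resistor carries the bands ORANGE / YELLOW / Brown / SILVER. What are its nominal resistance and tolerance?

Orange → 3 (first significant figure)
Yellow → 4 (second significant figure)
Brown → ×10 multiplier
Silver → ±10% tolerance
34 × 10 = 340 Ω

340 Ω ±10%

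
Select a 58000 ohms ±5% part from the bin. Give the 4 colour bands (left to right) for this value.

58000 Ω = 58 × 10^3.
5 → green
8 → grey
Multiplier 10^3 → orange.
±5% tolerance → gold.

green, grey, orange, gold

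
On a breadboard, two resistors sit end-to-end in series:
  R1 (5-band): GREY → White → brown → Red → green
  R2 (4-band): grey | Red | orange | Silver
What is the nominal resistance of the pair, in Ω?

R1: grey, white, brown → 891; red ×10^2 → 89100 Ω.
R2: grey, red → 82; orange ×10^3 → 82000 Ω.
Series: 89100 + 82000 = 171100 Ω.

171100 Ω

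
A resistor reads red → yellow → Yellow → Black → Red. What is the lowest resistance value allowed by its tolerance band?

Red → 2 (first significant figure)
Yellow → 4 (second significant figure)
Yellow → 4 (third significant figure)
Black → ×1 multiplier
Red → ±2% tolerance
244 × 1 = 244 Ω
Lowest = 244 × (1 − 2/100) = 239.12 Ω.

239.12 Ω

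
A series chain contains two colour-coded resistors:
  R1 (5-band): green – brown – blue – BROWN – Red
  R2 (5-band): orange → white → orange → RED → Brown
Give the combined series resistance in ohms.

44460 Ω

R1: green, brown, blue → 516; brown ×10 → 5160 Ω.
R2: orange, white, orange → 393; red ×10^2 → 39300 Ω.
Series: 5160 + 39300 = 44460 Ω.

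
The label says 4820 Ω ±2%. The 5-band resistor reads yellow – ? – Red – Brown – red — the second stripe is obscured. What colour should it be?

grey

4820 Ω = 482 × 10^1.
The second band gives digit 8 of the significand, and 8 is grey.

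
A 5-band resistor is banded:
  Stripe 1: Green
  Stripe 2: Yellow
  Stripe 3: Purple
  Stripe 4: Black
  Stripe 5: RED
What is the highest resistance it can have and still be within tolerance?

Green → 5 (first significant figure)
Yellow → 4 (second significant figure)
Violet → 7 (third significant figure)
Black → ×1 multiplier
Red → ±2% tolerance
547 × 1 = 547 Ω
Highest = 547 × (1 + 2/100) = 557.94 Ω.

557.94 Ω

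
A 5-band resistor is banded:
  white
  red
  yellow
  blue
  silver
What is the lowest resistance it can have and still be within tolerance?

831600000 Ω

White → 9 (first significant figure)
Red → 2 (second significant figure)
Yellow → 4 (third significant figure)
Blue → ×10^6 multiplier
Silver → ±10% tolerance
924 × 1000000 = 924000000 Ω
Lowest = 924000000 × (1 − 10/100) = 831600000 Ω.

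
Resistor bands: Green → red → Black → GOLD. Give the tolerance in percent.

±5%

The last band, gold, is the tolerance band.
Gold corresponds to ±5%.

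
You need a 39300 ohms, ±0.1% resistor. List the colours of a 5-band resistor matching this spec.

39300 Ω = 393 × 10^2.
3 → orange
9 → white
3 → orange
Multiplier 10^2 → red.
±0.1% tolerance → violet.

orange, white, orange, red, violet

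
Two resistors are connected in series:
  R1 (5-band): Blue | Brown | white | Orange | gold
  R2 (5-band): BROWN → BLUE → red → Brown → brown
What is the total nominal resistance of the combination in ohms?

R1: blue, brown, white → 619; orange ×10^3 → 619000 Ω.
R2: brown, blue, red → 162; brown ×10 → 1620 Ω.
Series: 619000 + 1620 = 620620 Ω.

620620 Ω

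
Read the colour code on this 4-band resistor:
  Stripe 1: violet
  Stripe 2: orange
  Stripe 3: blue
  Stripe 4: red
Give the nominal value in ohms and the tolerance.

73000000 Ω ±2%

Violet → 7 (first significant figure)
Orange → 3 (second significant figure)
Blue → ×10^6 multiplier
Red → ±2% tolerance
73 × 1000000 = 73000000 Ω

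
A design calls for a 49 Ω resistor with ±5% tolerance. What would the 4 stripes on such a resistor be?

49 Ω = 49 × 10^0.
4 → yellow
9 → white
Multiplier 10^0 → black.
±5% tolerance → gold.

yellow, white, black, gold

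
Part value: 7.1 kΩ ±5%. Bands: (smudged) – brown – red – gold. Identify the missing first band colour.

violet

7100 Ω = 71 × 10^2.
The first band gives digit 7 of the significand, and 7 is violet.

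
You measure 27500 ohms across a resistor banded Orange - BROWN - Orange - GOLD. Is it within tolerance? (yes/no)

no

Orange → 3 (first significant figure)
Brown → 1 (second significant figure)
Orange → ×10^3 multiplier
Gold → ±5% tolerance
31 × 1000 = 31000 Ω
Allowed range: 29450 Ω to 32550 Ω.
27500 ohms lies outside that range.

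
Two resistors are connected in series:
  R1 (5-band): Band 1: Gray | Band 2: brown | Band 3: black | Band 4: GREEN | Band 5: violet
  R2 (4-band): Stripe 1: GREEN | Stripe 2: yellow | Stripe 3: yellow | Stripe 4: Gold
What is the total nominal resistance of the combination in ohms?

81540000 Ω

R1: grey, brown, black → 810; green ×10^5 → 81000000 Ω.
R2: green, yellow → 54; yellow ×10^4 → 540000 Ω.
Series: 81000000 + 540000 = 81540000 Ω.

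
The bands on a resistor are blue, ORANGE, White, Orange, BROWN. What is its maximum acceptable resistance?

645390 Ω

Blue → 6 (first significant figure)
Orange → 3 (second significant figure)
White → 9 (third significant figure)
Orange → ×10^3 multiplier
Brown → ±1% tolerance
639 × 1000 = 639000 Ω
Maximum = 639000 × (1 + 1/100) = 645390 Ω.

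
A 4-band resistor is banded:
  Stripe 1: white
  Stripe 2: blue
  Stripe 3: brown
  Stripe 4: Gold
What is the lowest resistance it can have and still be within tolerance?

White → 9 (first significant figure)
Blue → 6 (second significant figure)
Brown → ×10 multiplier
Gold → ±5% tolerance
96 × 10 = 960 Ω
Lowest = 960 × (1 − 5/100) = 912 Ω.

912 Ω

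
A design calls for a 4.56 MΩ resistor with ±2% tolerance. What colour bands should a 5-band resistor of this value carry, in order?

4560000 Ω = 456 × 10^4.
4 → yellow
5 → green
6 → blue
Multiplier 10^4 → yellow.
±2% tolerance → red.

yellow, green, blue, yellow, red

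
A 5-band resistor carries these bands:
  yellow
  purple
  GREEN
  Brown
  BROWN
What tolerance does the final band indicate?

±1%

The last band, brown, is the tolerance band.
Brown corresponds to ±1%.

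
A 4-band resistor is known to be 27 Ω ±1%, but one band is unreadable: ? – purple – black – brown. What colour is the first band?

27 Ω = 27 × 10^0.
The first band gives digit 2 of the significand, and 2 is red.

red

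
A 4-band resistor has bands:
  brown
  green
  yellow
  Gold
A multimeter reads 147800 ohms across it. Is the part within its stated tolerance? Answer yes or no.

yes

Brown → 1 (first significant figure)
Green → 5 (second significant figure)
Yellow → ×10^4 multiplier
Gold → ±5% tolerance
15 × 10000 = 150000 Ω
Allowed range: 142500 Ω to 157500 Ω.
147800 ohms lies inside that range.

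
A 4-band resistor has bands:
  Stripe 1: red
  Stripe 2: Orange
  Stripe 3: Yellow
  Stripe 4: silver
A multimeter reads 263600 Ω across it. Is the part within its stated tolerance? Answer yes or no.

Red → 2 (first significant figure)
Orange → 3 (second significant figure)
Yellow → ×10^4 multiplier
Silver → ±10% tolerance
23 × 10000 = 230000 Ω
Allowed range: 207000 Ω to 253000 Ω.
263600 Ω lies outside that range.

no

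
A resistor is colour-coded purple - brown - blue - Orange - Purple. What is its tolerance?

The last band, violet, is the tolerance band.
Violet corresponds to ±0.1%.

±0.1%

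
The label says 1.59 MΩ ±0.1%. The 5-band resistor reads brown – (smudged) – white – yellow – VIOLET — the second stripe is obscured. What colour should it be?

green

1590000 Ω = 159 × 10^4.
The second band gives digit 5 of the significand, and 5 is green.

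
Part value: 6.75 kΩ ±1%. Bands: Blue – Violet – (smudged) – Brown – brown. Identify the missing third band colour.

green

6750 Ω = 675 × 10^1.
The third band gives digit 5 of the significand, and 5 is green.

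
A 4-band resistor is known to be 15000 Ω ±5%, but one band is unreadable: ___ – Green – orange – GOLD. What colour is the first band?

brown

15000 Ω = 15 × 10^3.
The first band gives digit 1 of the significand, and 1 is brown.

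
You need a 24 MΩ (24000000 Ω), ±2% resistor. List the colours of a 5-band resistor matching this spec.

red, yellow, black, green, red

24000000 Ω = 240 × 10^5.
2 → red
4 → yellow
0 → black
Multiplier 10^5 → green.
±2% tolerance → red.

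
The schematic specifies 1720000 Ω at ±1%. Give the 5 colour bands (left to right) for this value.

brown, violet, red, yellow, brown

1720000 Ω = 172 × 10^4.
1 → brown
7 → violet
2 → red
Multiplier 10^4 → yellow.
±1% tolerance → brown.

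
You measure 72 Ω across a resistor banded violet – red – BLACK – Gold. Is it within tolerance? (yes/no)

yes

Violet → 7 (first significant figure)
Red → 2 (second significant figure)
Black → ×1 multiplier
Gold → ±5% tolerance
72 × 1 = 72 Ω
Allowed range: 68.4 Ω to 75.6 Ω.
72 Ω lies inside that range.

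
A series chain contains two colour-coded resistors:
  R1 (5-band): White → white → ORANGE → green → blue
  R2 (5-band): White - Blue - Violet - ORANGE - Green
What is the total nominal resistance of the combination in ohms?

R1: white, white, orange → 993; green ×10^5 → 99300000 Ω.
R2: white, blue, violet → 967; orange ×10^3 → 967000 Ω.
Series: 99300000 + 967000 = 100267000 Ω.

100267000 Ω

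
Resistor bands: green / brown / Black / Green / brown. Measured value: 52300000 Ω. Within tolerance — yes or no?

no

Green → 5 (first significant figure)
Brown → 1 (second significant figure)
Black → 0 (third significant figure)
Green → ×10^5 multiplier
Brown → ±1% tolerance
510 × 100000 = 51000000 Ω
Allowed range: 50490000 Ω to 51510000 Ω.
52300000 Ω lies outside that range.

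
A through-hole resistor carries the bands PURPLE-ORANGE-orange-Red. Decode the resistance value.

Violet → 7 (first significant figure)
Orange → 3 (second significant figure)
Orange → ×10^3 multiplier
73 × 1000 = 73000 Ω

73000 Ω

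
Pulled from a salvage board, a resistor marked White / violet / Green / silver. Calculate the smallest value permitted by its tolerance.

White → 9 (first significant figure)
Violet → 7 (second significant figure)
Green → ×10^5 multiplier
Silver → ±10% tolerance
97 × 100000 = 9700000 Ω
Smallest = 9700000 × (1 − 10/100) = 8730000 Ω.

8730000 Ω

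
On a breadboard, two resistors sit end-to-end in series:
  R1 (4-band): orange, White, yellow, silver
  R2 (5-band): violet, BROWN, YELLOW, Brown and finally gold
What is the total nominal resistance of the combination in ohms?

397140 Ω

R1: orange, white → 39; yellow ×10^4 → 390000 Ω.
R2: violet, brown, yellow → 714; brown ×10 → 7140 Ω.
Series: 390000 + 7140 = 397140 Ω.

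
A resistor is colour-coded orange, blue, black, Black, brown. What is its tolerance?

±1%

The last band, brown, is the tolerance band.
Brown corresponds to ±1%.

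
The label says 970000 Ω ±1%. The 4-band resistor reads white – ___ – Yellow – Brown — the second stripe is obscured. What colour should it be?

970000 Ω = 97 × 10^4.
The second band gives digit 7 of the significand, and 7 is violet.

violet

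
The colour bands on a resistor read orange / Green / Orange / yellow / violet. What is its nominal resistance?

Orange → 3 (first significant figure)
Green → 5 (second significant figure)
Orange → 3 (third significant figure)
Yellow → ×10^4 multiplier
353 × 10000 = 3530000 Ω

3530000 Ω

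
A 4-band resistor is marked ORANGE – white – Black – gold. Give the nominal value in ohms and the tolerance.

Orange → 3 (first significant figure)
White → 9 (second significant figure)
Black → ×1 multiplier
Gold → ±5% tolerance
39 × 1 = 39 Ω

39 Ω ±5%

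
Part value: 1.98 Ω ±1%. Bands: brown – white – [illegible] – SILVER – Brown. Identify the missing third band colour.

grey

1.98 Ω = 198 × 10^-2.
The third band gives digit 8 of the significand, and 8 is grey.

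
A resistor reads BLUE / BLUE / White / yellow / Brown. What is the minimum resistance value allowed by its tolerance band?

6623100 Ω

Blue → 6 (first significant figure)
Blue → 6 (second significant figure)
White → 9 (third significant figure)
Yellow → ×10^4 multiplier
Brown → ±1% tolerance
669 × 10000 = 6690000 Ω
Minimum = 6690000 × (1 − 1/100) = 6623100 Ω.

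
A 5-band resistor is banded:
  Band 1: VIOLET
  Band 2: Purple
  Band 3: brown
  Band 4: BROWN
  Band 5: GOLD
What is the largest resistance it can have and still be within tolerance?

8095.5 Ω

Violet → 7 (first significant figure)
Violet → 7 (second significant figure)
Brown → 1 (third significant figure)
Brown → ×10 multiplier
Gold → ±5% tolerance
771 × 10 = 7710 Ω
Largest = 7710 × (1 + 5/100) = 8095.5 Ω.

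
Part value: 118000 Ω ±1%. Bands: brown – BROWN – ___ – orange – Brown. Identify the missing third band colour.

grey

118000 Ω = 118 × 10^3.
The third band gives digit 8 of the significand, and 8 is grey.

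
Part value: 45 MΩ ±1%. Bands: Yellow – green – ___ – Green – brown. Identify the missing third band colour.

45000000 Ω = 450 × 10^5.
The third band gives digit 0 of the significand, and 0 is black.

black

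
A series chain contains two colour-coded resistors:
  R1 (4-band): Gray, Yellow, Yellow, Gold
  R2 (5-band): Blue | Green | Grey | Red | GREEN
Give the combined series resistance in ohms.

R1: grey, yellow → 84; yellow ×10^4 → 840000 Ω.
R2: blue, green, grey → 658; red ×10^2 → 65800 Ω.
Series: 840000 + 65800 = 905800 Ω.

905800 Ω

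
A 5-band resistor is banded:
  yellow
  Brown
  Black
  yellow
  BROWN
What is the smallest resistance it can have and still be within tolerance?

Yellow → 4 (first significant figure)
Brown → 1 (second significant figure)
Black → 0 (third significant figure)
Yellow → ×10^4 multiplier
Brown → ±1% tolerance
410 × 10000 = 4100000 Ω
Smallest = 4100000 × (1 − 1/100) = 4059000 Ω.

4059000 Ω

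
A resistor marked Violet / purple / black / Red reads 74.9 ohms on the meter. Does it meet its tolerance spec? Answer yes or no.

no

Violet → 7 (first significant figure)
Violet → 7 (second significant figure)
Black → ×1 multiplier
Red → ±2% tolerance
77 × 1 = 77 Ω
Allowed range: 75.46 Ω to 78.54 Ω.
74.9 ohms lies outside that range.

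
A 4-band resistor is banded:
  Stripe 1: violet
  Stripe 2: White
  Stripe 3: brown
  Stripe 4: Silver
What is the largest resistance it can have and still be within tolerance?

Violet → 7 (first significant figure)
White → 9 (second significant figure)
Brown → ×10 multiplier
Silver → ±10% tolerance
79 × 10 = 790 Ω
Largest = 790 × (1 + 10/100) = 869 Ω.

869 Ω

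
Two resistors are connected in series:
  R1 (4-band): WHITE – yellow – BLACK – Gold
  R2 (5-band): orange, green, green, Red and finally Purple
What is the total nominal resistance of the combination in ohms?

R1: white, yellow → 94; black ×1 → 94 Ω.
R2: orange, green, green → 355; red ×10^2 → 35500 Ω.
Series: 94 + 35500 = 35594 Ω.

35594 Ω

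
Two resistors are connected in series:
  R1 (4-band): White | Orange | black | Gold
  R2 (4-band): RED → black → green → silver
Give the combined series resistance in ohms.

R1: white, orange → 93; black ×1 → 93 Ω.
R2: red, black → 20; green ×10^5 → 2000000 Ω.
Series: 93 + 2000000 = 2000093 Ω.

2000093 Ω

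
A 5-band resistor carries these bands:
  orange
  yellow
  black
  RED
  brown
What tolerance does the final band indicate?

±1%

The last band, brown, is the tolerance band.
Brown corresponds to ±1%.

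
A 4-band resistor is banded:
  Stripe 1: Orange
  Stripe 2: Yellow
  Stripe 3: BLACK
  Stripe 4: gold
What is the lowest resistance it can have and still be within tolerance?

32.3 Ω

Orange → 3 (first significant figure)
Yellow → 4 (second significant figure)
Black → ×1 multiplier
Gold → ±5% tolerance
34 × 1 = 34 Ω
Lowest = 34 × (1 − 5/100) = 32.3 Ω.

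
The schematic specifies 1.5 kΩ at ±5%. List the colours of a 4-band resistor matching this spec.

brown, green, red, gold

1500 Ω = 15 × 10^2.
1 → brown
5 → green
Multiplier 10^2 → red.
±5% tolerance → gold.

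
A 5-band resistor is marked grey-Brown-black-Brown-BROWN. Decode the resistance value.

Grey → 8 (first significant figure)
Brown → 1 (second significant figure)
Black → 0 (third significant figure)
Brown → ×10 multiplier
810 × 10 = 8100 Ω

8100 Ω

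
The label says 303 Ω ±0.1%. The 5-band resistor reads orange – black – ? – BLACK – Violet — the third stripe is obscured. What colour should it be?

orange

303 Ω = 303 × 10^0.
The third band gives digit 3 of the significand, and 3 is orange.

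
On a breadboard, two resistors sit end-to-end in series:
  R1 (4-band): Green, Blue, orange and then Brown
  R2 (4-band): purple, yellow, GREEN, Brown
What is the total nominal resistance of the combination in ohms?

7456000 Ω

R1: green, blue → 56; orange ×10^3 → 56000 Ω.
R2: violet, yellow → 74; green ×10^5 → 7400000 Ω.
Series: 56000 + 7400000 = 7456000 Ω.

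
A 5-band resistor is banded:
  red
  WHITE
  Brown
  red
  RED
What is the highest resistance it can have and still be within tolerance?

29682 Ω

Red → 2 (first significant figure)
White → 9 (second significant figure)
Brown → 1 (third significant figure)
Red → ×10^2 multiplier
Red → ±2% tolerance
291 × 100 = 29100 Ω
Highest = 29100 × (1 + 2/100) = 29682 Ω.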